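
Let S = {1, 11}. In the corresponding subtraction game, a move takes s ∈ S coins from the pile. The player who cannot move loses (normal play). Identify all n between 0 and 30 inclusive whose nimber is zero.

G(0) = 0
G(1) = mex{0} = 1
G(2) = mex{1} = 0
G(3) = mex{0} = 1
G(4) = mex{1} = 0
G(5) = mex{0} = 1
G(6) = mex{1} = 0
G(7) = mex{0} = 1
G(8) = mex{1} = 0
G(9) = mex{0} = 1
G(10) = mex{1} = 0
G(11) = mex{0,0} = 1
G(12) = mex{1,1} = 0
G(13) = mex{0,0} = 1
G(14) = mex{1,1} = 0
G(15) = mex{0,0} = 1
G(16) = mex{1,1} = 0
G(17) = mex{0,0} = 1
G(18) = mex{1,1} = 0
G(19) = mex{0,0} = 1
G(20) = mex{1,1} = 0
G(21) = mex{0,0} = 1
G(22) = mex{1,1} = 0
G(23) = mex{0,0} = 1
G(24) = mex{1,1} = 0
G(25) = mex{0,0} = 1
G(26) = mex{1,1} = 0
G(27) = mex{0,0} = 1
G(28) = mex{1,1} = 0
G(29) = mex{0,0} = 1
G(30) = mex{1,1} = 0
P-positions are exactly the n with G(n) = 0.

0, 2, 4, 6, 8, 10, 12, 14, 16, 18, 20, 22, 24, 26, 28, 30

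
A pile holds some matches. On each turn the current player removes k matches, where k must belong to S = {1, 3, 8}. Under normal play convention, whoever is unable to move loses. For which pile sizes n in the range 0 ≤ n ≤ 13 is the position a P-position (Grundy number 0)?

n :  0  1  2  3  4  5  6  7  8  9 10 11 12 13
G :  0  1  0  1  0  1  0  1  2  3  2  0  1  0
P-positions are exactly the n with G(n) = 0.

0, 2, 4, 6, 11, 13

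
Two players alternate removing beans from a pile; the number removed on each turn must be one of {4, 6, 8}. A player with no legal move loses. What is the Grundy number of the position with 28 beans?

1

n :  0  1  2  3  4  5  6  7  8  9 10 11 12 13 14 15 16 17 18 19 20 21 22 23 24 25 26 27 28
G :  0  0  0  0  1  1  1  1  2  2  2  2  0  0  0  0  1  1  1  1  2  2  2  2  0  0  0  0  1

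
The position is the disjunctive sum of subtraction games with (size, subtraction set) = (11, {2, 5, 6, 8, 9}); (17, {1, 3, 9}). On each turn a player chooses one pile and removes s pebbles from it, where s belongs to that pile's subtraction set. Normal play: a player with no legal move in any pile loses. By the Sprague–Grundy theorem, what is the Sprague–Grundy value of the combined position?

1

Pile A, S = {2, 5, 6, 8, 9}:
G(0) = 0
G(1) = mex{} = 0
G(2) = mex{0} = 1
G(3) = mex{0} = 1
G(4) = mex{1} = 0
G(5) = mex{1,0} = 2
G(6) = mex{0,0,0} = 1
G(7) = mex{2,1,0} = 3
G(8) = mex{1,1,1,0} = 2
G(9) = mex{3,0,1,0,0} = 2
G(10) = mex{2,2,0,1,0} = 3
G(11) = mex{2,1,2,1,1} = 0
G_A(11) = 0.
Pile B, S = {1, 3, 9}:
G(0) = 0
G(1) = mex{0} = 1
G(2) = mex{1} = 0
G(3) = mex{0,0} = 1
G(4) = mex{1,1} = 0
G(5) = mex{0,0} = 1
G(6) = mex{1,1} = 0
G(7) = mex{0,0} = 1
G(8) = mex{1,1} = 0
G(9) = mex{0,0,0} = 1
G(10) = mex{1,1,1} = 0
G(11) = mex{0,0,0} = 1
G(12) = mex{1,1,1} = 0
G(13) = mex{0,0,0} = 1
G(14) = mex{1,1,1} = 0
G(15) = mex{0,0,0} = 1
G(16) = mex{1,1,1} = 0
G(17) = mex{0,0,0} = 1
G_B(17) = 1.
Combined Grundy value = 0 ⊕ 1 = 1.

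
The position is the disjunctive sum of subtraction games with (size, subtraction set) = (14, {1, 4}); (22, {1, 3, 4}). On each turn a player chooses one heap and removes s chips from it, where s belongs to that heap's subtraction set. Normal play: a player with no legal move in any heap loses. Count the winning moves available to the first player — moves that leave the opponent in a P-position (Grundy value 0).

2

Heap A, S = {1, 4}:
n :  0  1  2  3  4  5  6  7  8  9 10 11 12 13 14
G :  0  1  0  1  2  0  1  0  1  2  0  1  0  1  2
G_A(14) = 2.
Heap B, S = {1, 3, 4}:
n :  0  1  2  3  4  5  6  7  8  9 10 11 12 13 14 15 16 17 18 19 20 21 22
G :  0  1  0  1  2  3  2  0  1  0  1  2  3  2  0  1  0  1  2  3  2  0  1
G_B(22) = 1.
Combined Grundy value = 2 ⊕ 1 = 3.
A winning move leaves total XOR = 0, i.e. changes one component's Grundy value g to g ⊕ X where X is the current total.
Heap A: need g' = 2⊕3 = 1. Options: 14−1→G=1, 14−4→G=0. Hits: 1.
Heap B: need g' = 1⊕3 = 2. Options: 22−1→G=0, 22−3→G=3, 22−4→G=2. Hits: 1.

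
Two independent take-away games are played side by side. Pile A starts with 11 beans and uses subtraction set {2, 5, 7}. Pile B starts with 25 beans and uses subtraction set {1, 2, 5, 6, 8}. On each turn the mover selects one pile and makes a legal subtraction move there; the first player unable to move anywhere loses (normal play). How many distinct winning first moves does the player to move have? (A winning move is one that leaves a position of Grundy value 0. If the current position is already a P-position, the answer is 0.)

Pile A, S = {2, 5, 7}:
n :  0  1  2  3  4  5  6  7  8  9 10 11
G :  0  0  1  1  0  2  1  3  2  2  0  3
G_A(11) = 3.
Pile B, S = {1, 2, 5, 6, 8}:
n :  0  1  2  3  4  5  6  7  8  9 10 11 12 13 14 15 16 17 18 19 20 21 22 23 24 25
G :  0  1  2  0  1  2  3  0  1  2  0  1  2  3  0  1  2  0  1  2  3  0  1  2  0  1
G_B(25) = 1.
Combined Grundy value = 3 ⊕ 1 = 2.
A winning move leaves total XOR = 0, i.e. changes one component's Grundy value g to g ⊕ X where X is the current total.
Pile A: need g' = 3⊕2 = 1. Options: 11−2→G=2, 11−5→G=1, 11−7→G=0. Hits: 1.
Pile B: need g' = 1⊕2 = 3. Options: 25−1→G=0, 25−2→G=2, 25−5→G=3, 25−6→G=2, 25−8→G=0. Hits: 1.

2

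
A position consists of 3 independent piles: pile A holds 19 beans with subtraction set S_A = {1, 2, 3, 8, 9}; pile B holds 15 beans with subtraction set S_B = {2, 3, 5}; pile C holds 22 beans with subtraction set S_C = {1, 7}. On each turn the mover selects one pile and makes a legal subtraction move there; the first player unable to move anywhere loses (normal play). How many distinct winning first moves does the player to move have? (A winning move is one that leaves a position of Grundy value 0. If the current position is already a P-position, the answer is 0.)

1

Pile A, S = {1, 2, 3, 8, 9}:
G(0) = 0
G(1) = mex{0} = 1
G(2) = mex{1,0} = 2
G(3) = mex{2,1,0} = 3
G(4) = mex{3,2,1} = 0
G(5) = mex{0,3,2} = 1
G(6) = mex{1,0,3} = 2
G(7) = mex{2,1,0} = 3
G(8) = mex{3,2,1,0} = 4
G(9) = mex{4,3,2,1,0} = 5
G(10) = mex{5,4,3,2,1} = 0
G(11) = mex{0,5,4,3,2} = 1
G(12) = mex{1,0,5,0,3} = 2
G(13) = mex{2,1,0,1,0} = 3
G(14) = mex{3,2,1,2,1} = 0
G(15) = mex{0,3,2,3,2} = 1
G(16) = mex{1,0,3,4,3} = 2
G(17) = mex{2,1,0,5,4} = 3
G(18) = mex{3,2,1,0,5} = 4
G(19) = mex{4,3,2,1,0} = 5
G_A(19) = 5.
Pile B, S = {2, 3, 5}:
G(0) = 0
G(1) = mex{} = 0
G(2) = mex{0} = 1
G(3) = mex{0,0} = 1
G(4) = mex{1,0} = 2
G(5) = mex{1,1,0} = 2
G(6) = mex{2,1,0} = 3
G(7) = mex{2,2,1} = 0
G(8) = mex{3,2,1} = 0
G(9) = mex{0,3,2} = 1
G(10) = mex{0,0,2} = 1
G(11) = mex{1,0,3} = 2
G(12) = mex{1,1,0} = 2
G(13) = mex{2,1,0} = 3
G(14) = mex{2,2,1} = 0
G(15) = mex{3,2,1} = 0
G_B(15) = 0.
Pile C, S = {1, 7}:
n :  0  1  2  3  4  5  6  7  8  9 10 11 12 13 14 15 16 17 18 19 20 21 22
G :  0  1  0  1  0  1  0  1  0  1  0  1  0  1  0  1  0  1  0  1  0  1  0
G_C(22) = 0.
Combined Grundy value = 5 ⊕ 0 ⊕ 0 = 5.
A winning move leaves total XOR = 0, i.e. changes one component's Grundy value g to g ⊕ X where X is the current total.
Pile A: need g' = 5⊕5 = 0. Options: 19−1→G=4, 19−2→G=3, 19−3→G=2, 19−8→G=1, 19−9→G=0. Hits: 1.
Pile B: need g' = 0⊕5 = 5. Options: 15−2→G=3, 15−3→G=2, 15−5→G=1. Hits: 0.
Pile C: need g' = 0⊕5 = 5. Options: 22−1→G=1, 22−7→G=1. Hits: 0.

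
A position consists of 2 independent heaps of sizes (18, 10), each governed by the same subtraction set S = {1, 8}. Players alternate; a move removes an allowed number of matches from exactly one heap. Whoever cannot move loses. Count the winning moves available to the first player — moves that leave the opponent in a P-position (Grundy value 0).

All heaps use S = {1, 8}:
n :  0  1  2  3  4  5  6  7  8  9 10 11 12 13 14 15 16 17 18
G :  0  1  0  1  0  1  0  1  2  0  1  0  1  0  1  0  1  2  0
Heap A: G(18) = 0.
Heap B: G(10) = 1.
Combined Grundy value = 0 ⊕ 1 = 1.
A winning move leaves total XOR = 0, i.e. changes one component's Grundy value g to g ⊕ X where X is the current total.
Heap A: need g' = 0⊕1 = 1. Options: 18−1→G=2, 18−8→G=1. Hits: 1.
Heap B: need g' = 1⊕1 = 0. Options: 10−1→G=0, 10−8→G=0. Hits: 2.

3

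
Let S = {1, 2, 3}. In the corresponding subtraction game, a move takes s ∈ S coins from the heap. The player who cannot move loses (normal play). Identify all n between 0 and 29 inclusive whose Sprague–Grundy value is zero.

n :  0  1  2  3  4  5  6  7  8  9 10 11 12 13 14 15 16 17 18 19 20 21 22 23 24 25 26 27 28 29
G :  0  1  2  3  0  1  2  3  0  1  2  3  0  1  2  3  0  1  2  3  0  1  2  3  0  1  2  3  0  1
P-positions are exactly the n with G(n) = 0.

0, 4, 8, 12, 16, 20, 24, 28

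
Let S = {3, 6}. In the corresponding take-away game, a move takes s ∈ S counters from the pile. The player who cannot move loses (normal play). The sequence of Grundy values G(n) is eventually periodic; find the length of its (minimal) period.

G(0) = 0
G(1) = mex{} = 0
G(2) = mex{} = 0
G(3) = mex{0} = 1
G(4) = mex{0} = 1
G(5) = mex{0} = 1
G(6) = mex{1,0} = 2
G(7) = mex{1,0} = 2
G(8) = mex{1,0} = 2
G(9) = mex{2,1} = 0
G(10) = mex{2,1} = 0
G(11) = mex{2,1} = 0
G(12) = mex{0,2} = 1
G(13) = mex{0,2} = 1
G(14) = mex{0,2} = 1
G(15) = mex{1,0} = 2
G(16) = mex{1,0} = 2
G(17) = mex{1,0} = 2
G(18) = mex{2,1} = 0
G(19) = mex{2,1} = 0
G(n+9) = G(n) holds for n = 0,…,5 (a full window of length max(S) = 6), so the sequence is purely periodic with period 9.

9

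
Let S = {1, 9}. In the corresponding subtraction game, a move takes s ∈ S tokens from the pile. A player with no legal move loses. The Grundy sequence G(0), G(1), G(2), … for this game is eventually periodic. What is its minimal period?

2

n :  0  1  2  3  4  5  6  7  8  9 10 11 12 13 14
G :  0  1  0  1  0  1  0  1  0  1  0  1  0  1  0
G(n+2) = G(n) holds for n = 0,…,8 (a full window of length max(S) = 9), so the sequence is purely periodic with period 2.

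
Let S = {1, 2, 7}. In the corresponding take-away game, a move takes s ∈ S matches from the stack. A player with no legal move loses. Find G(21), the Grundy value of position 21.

n :  0  1  2  3  4  5  6  7  8  9 10 11 12 13 14 15 16 17 18 19 20 21
G :  0  1  2  0  1  2  0  1  2  0  1  2  0  1  2  0  1  2  0  1  2  0

0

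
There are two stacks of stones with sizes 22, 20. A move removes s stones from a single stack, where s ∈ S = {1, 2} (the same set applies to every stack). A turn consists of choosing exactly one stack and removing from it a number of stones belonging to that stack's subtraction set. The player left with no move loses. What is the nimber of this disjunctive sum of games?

All stacks use S = {1, 2}:
n :  0  1  2  3  4  5  6  7  8  9 10 11 12 13 14 15 16 17 18 19 20 21 22
G :  0  1  2  0  1  2  0  1  2  0  1  2  0  1  2  0  1  2  0  1  2  0  1
Stack A: G(22) = 1.
Stack B: G(20) = 2.
Combined Grundy value = 1 ⊕ 2 = 3.

3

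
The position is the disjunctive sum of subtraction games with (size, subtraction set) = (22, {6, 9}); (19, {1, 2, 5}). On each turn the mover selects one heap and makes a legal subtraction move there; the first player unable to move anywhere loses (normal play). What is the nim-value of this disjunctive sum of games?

0

Heap A, S = {6, 9}:
n :  0  1  2  3  4  5  6  7  8  9 10 11 12 13 14 15 16 17 18 19 20 21 22
G :  0  0  0  0  0  0  1  1  1  1  1  1  2  2  2  0  0  0  0  0  0  1  1
G_A(22) = 1.
Heap B, S = {1, 2, 5}:
G(0) = 0
G(1) = mex{0} = 1
G(2) = mex{1,0} = 2
G(3) = mex{2,1} = 0
G(4) = mex{0,2} = 1
G(5) = mex{1,0,0} = 2
G(6) = mex{2,1,1} = 0
G(7) = mex{0,2,2} = 1
G(8) = mex{1,0,0} = 2
G(9) = mex{2,1,1} = 0
G(10) = mex{0,2,2} = 1
G(11) = mex{1,0,0} = 2
G(12) = mex{2,1,1} = 0
G(13) = mex{0,2,2} = 1
G(14) = mex{1,0,0} = 2
G(15) = mex{2,1,1} = 0
G(16) = mex{0,2,2} = 1
G(17) = mex{1,0,0} = 2
G(18) = mex{2,1,1} = 0
G(19) = mex{0,2,2} = 1
G_B(19) = 1.
Combined Grundy value = 1 ⊕ 1 = 0.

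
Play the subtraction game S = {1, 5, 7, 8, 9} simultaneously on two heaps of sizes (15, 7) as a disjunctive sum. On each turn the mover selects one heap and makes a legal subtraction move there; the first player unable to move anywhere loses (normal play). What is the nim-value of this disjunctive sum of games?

All heaps use S = {1, 5, 7, 8, 9}:
G(0) = 0
G(1) = mex{0} = 1
G(2) = mex{1} = 0
G(3) = mex{0} = 1
G(4) = mex{1} = 0
G(5) = mex{0,0} = 1
G(6) = mex{1,1} = 0
G(7) = mex{0,0,0} = 1
G(8) = mex{1,1,1,0} = 2
G(9) = mex{2,0,0,1,0} = 3
G(10) = mex{3,1,1,0,1} = 2
G(11) = mex{2,0,0,1,0} = 3
G(12) = mex{3,1,1,0,1} = 2
G(13) = mex{2,2,0,1,0} = 3
G(14) = mex{3,3,1,0,1} = 2
G(15) = mex{2,2,2,1,0} = 3
Heap A: G(15) = 3.
Heap B: G(7) = 1.
Combined Grundy value = 3 ⊕ 1 = 2.

2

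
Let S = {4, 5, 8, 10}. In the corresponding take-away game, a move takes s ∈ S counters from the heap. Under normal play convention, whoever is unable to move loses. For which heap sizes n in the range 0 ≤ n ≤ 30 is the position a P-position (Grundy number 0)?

0, 1, 2, 3, 14, 15, 16, 17, 28, 29, 30

n :  0  1  2  3  4  5  6  7  8  9 10 11 12 13 14 15 16 17 18 19 20 21 22 23 24 25 26 27 28 29 30
G :  0  0  0  0  1  1  1  1  2  2  2  2  3  3  0  0  0  0  1  1  1  1  2  2  2  2  3  3  0  0  0
P-positions are exactly the n with G(n) = 0.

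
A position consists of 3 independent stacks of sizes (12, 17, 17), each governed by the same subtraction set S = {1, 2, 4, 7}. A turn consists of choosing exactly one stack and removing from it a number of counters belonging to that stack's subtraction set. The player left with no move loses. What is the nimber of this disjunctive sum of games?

0

All stacks use S = {1, 2, 4, 7}:
G(0) = 0
G(1) = mex{0} = 1
G(2) = mex{1,0} = 2
G(3) = mex{2,1} = 0
G(4) = mex{0,2,0} = 1
G(5) = mex{1,0,1} = 2
G(6) = mex{2,1,2} = 0
G(7) = mex{0,2,0,0} = 1
G(8) = mex{1,0,1,1} = 2
G(9) = mex{2,1,2,2} = 0
G(10) = mex{0,2,0,0} = 1
G(11) = mex{1,0,1,1} = 2
G(12) = mex{2,1,2,2} = 0
G(13) = mex{0,2,0,0} = 1
G(14) = mex{1,0,1,1} = 2
G(15) = mex{2,1,2,2} = 0
G(16) = mex{0,2,0,0} = 1
G(17) = mex{1,0,1,1} = 2
Stack A: G(12) = 0.
Stack B: G(17) = 2.
Stack C: G(17) = 2.
Combined Grundy value = 0 ⊕ 2 ⊕ 2 = 0.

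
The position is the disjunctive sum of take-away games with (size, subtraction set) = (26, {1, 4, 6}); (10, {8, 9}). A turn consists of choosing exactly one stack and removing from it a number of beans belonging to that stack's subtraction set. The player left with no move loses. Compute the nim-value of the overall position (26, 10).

Stack A, S = {1, 4, 6}:
n :  0  1  2  3  4  5  6  7  8  9 10 11 12 13 14 15 16 17 18 19 20 21 22 23 24 25 26
G :  0  1  0  1  2  0  1  0  1  2  0  1  0  1  2  0  1  0  1  2  0  1  0  1  2  0  1
G_A(26) = 1.
Stack B, S = {8, 9}:
n :  0  1  2  3  4  5  6  7  8  9 10
G :  0  0  0  0  0  0  0  0  1  1  1
G_B(10) = 1.
Combined Grundy value = 1 ⊕ 1 = 0.

0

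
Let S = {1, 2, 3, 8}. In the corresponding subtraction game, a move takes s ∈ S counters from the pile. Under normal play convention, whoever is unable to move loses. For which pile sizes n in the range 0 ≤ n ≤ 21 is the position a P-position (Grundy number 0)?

0, 4, 9, 13, 18

G(0) = 0
G(1) = mex{0} = 1
G(2) = mex{1,0} = 2
G(3) = mex{2,1,0} = 3
G(4) = mex{3,2,1} = 0
G(5) = mex{0,3,2} = 1
G(6) = mex{1,0,3} = 2
G(7) = mex{2,1,0} = 3
G(8) = mex{3,2,1,0} = 4
G(9) = mex{4,3,2,1} = 0
G(10) = mex{0,4,3,2} = 1
G(11) = mex{1,0,4,3} = 2
G(12) = mex{2,1,0,0} = 3
G(13) = mex{3,2,1,1} = 0
G(14) = mex{0,3,2,2} = 1
G(15) = mex{1,0,3,3} = 2
G(16) = mex{2,1,0,4} = 3
G(17) = mex{3,2,1,0} = 4
G(18) = mex{4,3,2,1} = 0
G(19) = mex{0,4,3,2} = 1
G(20) = mex{1,0,4,3} = 2
G(21) = mex{2,1,0,0} = 3
P-positions are exactly the n with G(n) = 0.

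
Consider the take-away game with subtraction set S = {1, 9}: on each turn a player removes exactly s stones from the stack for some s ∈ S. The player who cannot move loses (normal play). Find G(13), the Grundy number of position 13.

1

n :  0  1  2  3  4  5  6  7  8  9 10 11 12 13
G :  0  1  0  1  0  1  0  1  0  1  0  1  0  1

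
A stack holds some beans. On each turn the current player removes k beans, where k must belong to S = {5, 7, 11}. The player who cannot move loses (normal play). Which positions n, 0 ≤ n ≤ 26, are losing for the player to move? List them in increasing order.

G(0) = 0
G(1) = mex{} = 0
G(2) = mex{} = 0
G(3) = mex{} = 0
G(4) = mex{} = 0
G(5) = mex{0} = 1
G(6) = mex{0} = 1
G(7) = mex{0,0} = 1
G(8) = mex{0,0} = 1
G(9) = mex{0,0} = 1
G(10) = mex{1,0} = 2
G(11) = mex{1,0,0} = 2
G(12) = mex{1,1,0} = 2
G(13) = mex{1,1,0} = 2
G(14) = mex{1,1,0} = 2
G(15) = mex{2,1,0} = 3
G(16) = mex{2,1,1} = 0
G(17) = mex{2,2,1} = 0
G(18) = mex{2,2,1} = 0
G(19) = mex{2,2,1} = 0
G(20) = mex{3,2,1} = 0
G(21) = mex{0,2,2} = 1
G(22) = mex{0,3,2} = 1
G(23) = mex{0,0,2} = 1
G(24) = mex{0,0,2} = 1
G(25) = mex{0,0,2} = 1
G(26) = mex{1,0,3} = 2
P-positions are exactly the n with G(n) = 0.

0, 1, 2, 3, 4, 16, 17, 18, 19, 20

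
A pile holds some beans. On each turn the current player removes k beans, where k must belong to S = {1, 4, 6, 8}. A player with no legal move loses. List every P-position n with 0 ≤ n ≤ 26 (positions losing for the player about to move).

0, 2, 5, 7, 12, 14, 17, 19, 24, 26

G(0) = 0
G(1) = mex{0} = 1
G(2) = mex{1} = 0
G(3) = mex{0} = 1
G(4) = mex{1,0} = 2
G(5) = mex{2,1} = 0
G(6) = mex{0,0,0} = 1
G(7) = mex{1,1,1} = 0
G(8) = mex{0,2,0,0} = 1
G(9) = mex{1,0,1,1} = 2
G(10) = mex{2,1,2,0} = 3
G(11) = mex{3,0,0,1} = 2
G(12) = mex{2,1,1,2} = 0
G(13) = mex{0,2,0,0} = 1
G(14) = mex{1,3,1,1} = 0
G(15) = mex{0,2,2,0} = 1
G(16) = mex{1,0,3,1} = 2
G(17) = mex{2,1,2,2} = 0
G(18) = mex{0,0,0,3} = 1
G(19) = mex{1,1,1,2} = 0
G(20) = mex{0,2,0,0} = 1
G(21) = mex{1,0,1,1} = 2
G(22) = mex{2,1,2,0} = 3
G(23) = mex{3,0,0,1} = 2
G(24) = mex{2,1,1,2} = 0
G(25) = mex{0,2,0,0} = 1
G(26) = mex{1,3,1,1} = 0
P-positions are exactly the n with G(n) = 0.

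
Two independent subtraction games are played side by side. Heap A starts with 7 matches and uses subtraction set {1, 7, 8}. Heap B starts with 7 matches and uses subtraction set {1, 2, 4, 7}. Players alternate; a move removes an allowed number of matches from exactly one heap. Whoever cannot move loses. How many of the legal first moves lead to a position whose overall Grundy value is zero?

Heap A, S = {1, 7, 8}:
n : 0 1 2 3 4 5 6 7
G : 0 1 0 1 0 1 0 1
G_A(7) = 1.
Heap B, S = {1, 2, 4, 7}:
n : 0 1 2 3 4 5 6 7
G : 0 1 2 0 1 2 0 1
G_B(7) = 1.
Combined Grundy value = 1 ⊕ 1 = 0.
A winning move leaves total XOR = 0, i.e. changes one component's Grundy value g to g ⊕ X where X is the current total.
Heap A: target g' = 1⊕0 = 1, but every legal move changes the Grundy value (mex property), so 0 moves.
Heap B: target g' = 1⊕0 = 1, but every legal move changes the Grundy value (mex property), so 0 moves.

0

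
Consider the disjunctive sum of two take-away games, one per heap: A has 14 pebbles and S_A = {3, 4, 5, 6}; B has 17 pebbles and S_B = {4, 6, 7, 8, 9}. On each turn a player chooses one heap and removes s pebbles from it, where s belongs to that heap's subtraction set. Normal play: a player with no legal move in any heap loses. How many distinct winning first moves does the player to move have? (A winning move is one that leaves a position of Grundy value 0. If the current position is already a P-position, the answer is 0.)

Heap A, S = {3, 4, 5, 6}:
G(0) = 0
G(1) = mex{} = 0
G(2) = mex{} = 0
G(3) = mex{0} = 1
G(4) = mex{0,0} = 1
G(5) = mex{0,0,0} = 1
G(6) = mex{1,0,0,0} = 2
G(7) = mex{1,1,0,0} = 2
G(8) = mex{1,1,1,0} = 2
G(9) = mex{2,1,1,1} = 0
G(10) = mex{2,2,1,1} = 0
G(11) = mex{2,2,2,1} = 0
G(12) = mex{0,2,2,2} = 1
G(13) = mex{0,0,2,2} = 1
G(14) = mex{0,0,0,2} = 1
G_A(14) = 1.
Heap B, S = {4, 6, 7, 8, 9}:
G(0) = 0
G(1) = mex{} = 0
G(2) = mex{} = 0
G(3) = mex{} = 0
G(4) = mex{0} = 1
G(5) = mex{0} = 1
G(6) = mex{0,0} = 1
G(7) = mex{0,0,0} = 1
G(8) = mex{1,0,0,0} = 2
G(9) = mex{1,0,0,0,0} = 2
G(10) = mex{1,1,0,0,0} = 2
G(11) = mex{1,1,1,0,0} = 2
G(12) = mex{2,1,1,1,0} = 3
G(13) = mex{2,1,1,1,1} = 0
G(14) = mex{2,2,1,1,1} = 0
G(15) = mex{2,2,2,1,1} = 0
G(16) = mex{3,2,2,2,1} = 0
G(17) = mex{0,2,2,2,2} = 1
G_B(17) = 1.
Combined Grundy value = 1 ⊕ 1 = 0.
A winning move leaves total XOR = 0, i.e. changes one component's Grundy value g to g ⊕ X where X is the current total.
Heap A: target g' = 1⊕0 = 1, but every legal move changes the Grundy value (mex property), so 0 moves.
Heap B: target g' = 1⊕0 = 1, but every legal move changes the Grundy value (mex property), so 0 moves.

0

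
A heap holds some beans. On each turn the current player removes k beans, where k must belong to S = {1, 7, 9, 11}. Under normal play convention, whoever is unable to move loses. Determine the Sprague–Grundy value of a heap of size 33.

n :  0  1  2  3  4  5  6  7  8  9 10 11 12 13 14 15 16 17 18 19 20 21 22 23 24 25 26 27 28 29 30 31 32 33
G :  0  1  0  1  0  1  0  1  0  1  0  1  0  1  0  1  0  1  0  1  0  1  0  1  0  1  0  1  0  1  0  1  0  1

1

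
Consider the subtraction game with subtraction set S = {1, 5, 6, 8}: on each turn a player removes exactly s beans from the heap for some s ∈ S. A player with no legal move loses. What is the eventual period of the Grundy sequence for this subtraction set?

11

n :  0  1  2  3  4  5  6  7  8  9 10 11 12 13 14 15 16 17 18 19 20 21 22 23
G :  0  1  0  1  0  1  2  3  2  3  2  0  1  0  1  0  1  2  3  2  3  2  0  1
G(n+11) = G(n) holds for n = 0,…,7 (a full window of length max(S) = 8), so the sequence is purely periodic with period 11.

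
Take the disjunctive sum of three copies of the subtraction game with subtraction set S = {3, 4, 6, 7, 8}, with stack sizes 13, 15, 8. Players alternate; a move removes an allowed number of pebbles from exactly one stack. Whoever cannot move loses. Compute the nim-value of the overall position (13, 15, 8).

3

All stacks use S = {3, 4, 6, 7, 8}:
G(0) = 0
G(1) = mex{} = 0
G(2) = mex{} = 0
G(3) = mex{0} = 1
G(4) = mex{0,0} = 1
G(5) = mex{0,0} = 1
G(6) = mex{1,0,0} = 2
G(7) = mex{1,1,0,0} = 2
G(8) = mex{1,1,0,0,0} = 2
G(9) = mex{2,1,1,0,0} = 3
G(10) = mex{2,2,1,1,0} = 3
G(11) = mex{2,2,1,1,1} = 0
G(12) = mex{3,2,2,1,1} = 0
G(13) = mex{3,3,2,2,1} = 0
G(14) = mex{0,3,2,2,2} = 1
G(15) = mex{0,0,3,2,2} = 1
Stack A: G(13) = 0.
Stack B: G(15) = 1.
Stack C: G(8) = 2.
Combined Grundy value = 0 ⊕ 1 ⊕ 2 = 3.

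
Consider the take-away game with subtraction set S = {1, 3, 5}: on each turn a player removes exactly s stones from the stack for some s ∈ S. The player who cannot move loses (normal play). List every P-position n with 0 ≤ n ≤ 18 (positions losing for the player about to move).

0, 2, 4, 6, 8, 10, 12, 14, 16, 18

G(0) = 0
G(1) = mex{0} = 1
G(2) = mex{1} = 0
G(3) = mex{0,0} = 1
G(4) = mex{1,1} = 0
G(5) = mex{0,0,0} = 1
G(6) = mex{1,1,1} = 0
G(7) = mex{0,0,0} = 1
G(8) = mex{1,1,1} = 0
G(9) = mex{0,0,0} = 1
G(10) = mex{1,1,1} = 0
G(11) = mex{0,0,0} = 1
G(12) = mex{1,1,1} = 0
G(13) = mex{0,0,0} = 1
G(14) = mex{1,1,1} = 0
G(15) = mex{0,0,0} = 1
G(16) = mex{1,1,1} = 0
G(17) = mex{0,0,0} = 1
G(18) = mex{1,1,1} = 0
P-positions are exactly the n with G(n) = 0.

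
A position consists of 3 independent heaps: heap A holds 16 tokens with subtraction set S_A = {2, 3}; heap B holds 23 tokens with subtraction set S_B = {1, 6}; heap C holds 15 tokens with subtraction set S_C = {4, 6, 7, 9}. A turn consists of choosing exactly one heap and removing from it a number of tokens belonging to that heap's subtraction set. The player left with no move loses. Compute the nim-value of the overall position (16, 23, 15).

0

Heap A, S = {2, 3}:
G(0) = 0
G(1) = mex{} = 0
G(2) = mex{0} = 1
G(3) = mex{0,0} = 1
G(4) = mex{1,0} = 2
G(5) = mex{1,1} = 0
G(6) = mex{2,1} = 0
G(7) = mex{0,2} = 1
G(8) = mex{0,0} = 1
G(9) = mex{1,0} = 2
G(10) = mex{1,1} = 0
G(11) = mex{2,1} = 0
G(12) = mex{0,2} = 1
G(13) = mex{0,0} = 1
G(14) = mex{1,0} = 2
G(15) = mex{1,1} = 0
G(16) = mex{2,1} = 0
G_A(16) = 0.
Heap B, S = {1, 6}:
G(0) = 0
G(1) = mex{0} = 1
G(2) = mex{1} = 0
G(3) = mex{0} = 1
G(4) = mex{1} = 0
G(5) = mex{0} = 1
G(6) = mex{1,0} = 2
G(7) = mex{2,1} = 0
G(8) = mex{0,0} = 1
G(9) = mex{1,1} = 0
G(10) = mex{0,0} = 1
G(11) = mex{1,1} = 0
G(12) = mex{0,2} = 1
G(13) = mex{1,0} = 2
G(14) = mex{2,1} = 0
G(15) = mex{0,0} = 1
G(16) = mex{1,1} = 0
G(17) = mex{0,0} = 1
G(18) = mex{1,1} = 0
G(19) = mex{0,2} = 1
G(20) = mex{1,0} = 2
G(21) = mex{2,1} = 0
G(22) = mex{0,0} = 1
G(23) = mex{1,1} = 0
G_B(23) = 0.
Heap C, S = {4, 6, 7, 9}:
G(0) = 0
G(1) = mex{} = 0
G(2) = mex{} = 0
G(3) = mex{} = 0
G(4) = mex{0} = 1
G(5) = mex{0} = 1
G(6) = mex{0,0} = 1
G(7) = mex{0,0,0} = 1
G(8) = mex{1,0,0} = 2
G(9) = mex{1,0,0,0} = 2
G(10) = mex{1,1,0,0} = 2
G(11) = mex{1,1,1,0} = 2
G(12) = mex{2,1,1,0} = 3
G(13) = mex{2,1,1,1} = 0
G(14) = mex{2,2,1,1} = 0
G(15) = mex{2,2,2,1} = 0
G_C(15) = 0.
Combined Grundy value = 0 ⊕ 0 ⊕ 0 = 0.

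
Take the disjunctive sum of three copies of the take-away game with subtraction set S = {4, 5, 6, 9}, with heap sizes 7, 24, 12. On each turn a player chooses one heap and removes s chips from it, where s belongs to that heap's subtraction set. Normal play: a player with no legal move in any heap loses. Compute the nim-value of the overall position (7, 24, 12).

0

All heaps use S = {4, 5, 6, 9}:
G(0) = 0
G(1) = mex{} = 0
G(2) = mex{} = 0
G(3) = mex{} = 0
G(4) = mex{0} = 1
G(5) = mex{0,0} = 1
G(6) = mex{0,0,0} = 1
G(7) = mex{0,0,0} = 1
G(8) = mex{1,0,0} = 2
G(9) = mex{1,1,0,0} = 2
G(10) = mex{1,1,1,0} = 2
G(11) = mex{1,1,1,0} = 2
G(12) = mex{2,1,1,0} = 3
G(13) = mex{2,2,1,1} = 0
G(14) = mex{2,2,2,1} = 0
G(15) = mex{2,2,2,1} = 0
G(16) = mex{3,2,2,1} = 0
G(17) = mex{0,3,2,2} = 1
G(18) = mex{0,0,3,2} = 1
G(19) = mex{0,0,0,2} = 1
G(20) = mex{0,0,0,2} = 1
G(21) = mex{1,0,0,3} = 2
G(22) = mex{1,1,0,0} = 2
G(23) = mex{1,1,1,0} = 2
G(24) = mex{1,1,1,0} = 2
Heap A: G(7) = 1.
Heap B: G(24) = 2.
Heap C: G(12) = 3.
Combined Grundy value = 1 ⊕ 2 ⊕ 3 = 0.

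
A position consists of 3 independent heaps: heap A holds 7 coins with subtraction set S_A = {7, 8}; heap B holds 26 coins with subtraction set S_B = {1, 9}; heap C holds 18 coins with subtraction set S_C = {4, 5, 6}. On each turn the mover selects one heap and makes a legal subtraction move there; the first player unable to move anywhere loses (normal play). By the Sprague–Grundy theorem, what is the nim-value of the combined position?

Heap A, S = {7, 8}:
n : 0 1 2 3 4 5 6 7
G : 0 0 0 0 0 0 0 1
G_A(7) = 1.
Heap B, S = {1, 9}:
G(0) = 0
G(1) = mex{0} = 1
G(2) = mex{1} = 0
G(3) = mex{0} = 1
G(4) = mex{1} = 0
G(5) = mex{0} = 1
G(6) = mex{1} = 0
G(7) = mex{0} = 1
G(8) = mex{1} = 0
G(9) = mex{0,0} = 1
G(10) = mex{1,1} = 0
G(11) = mex{0,0} = 1
G(12) = mex{1,1} = 0
G(13) = mex{0,0} = 1
G(14) = mex{1,1} = 0
G(15) = mex{0,0} = 1
G(16) = mex{1,1} = 0
G(17) = mex{0,0} = 1
G(18) = mex{1,1} = 0
G(19) = mex{0,0} = 1
G(20) = mex{1,1} = 0
G(21) = mex{0,0} = 1
G(22) = mex{1,1} = 0
G(23) = mex{0,0} = 1
G(24) = mex{1,1} = 0
G(25) = mex{0,0} = 1
G(26) = mex{1,1} = 0
G_B(26) = 0.
Heap C, S = {4, 5, 6}:
G(0) = 0
G(1) = mex{} = 0
G(2) = mex{} = 0
G(3) = mex{} = 0
G(4) = mex{0} = 1
G(5) = mex{0,0} = 1
G(6) = mex{0,0,0} = 1
G(7) = mex{0,0,0} = 1
G(8) = mex{1,0,0} = 2
G(9) = mex{1,1,0} = 2
G(10) = mex{1,1,1} = 0
G(11) = mex{1,1,1} = 0
G(12) = mex{2,1,1} = 0
G(13) = mex{2,2,1} = 0
G(14) = mex{0,2,2} = 1
G(15) = mex{0,0,2} = 1
G(16) = mex{0,0,0} = 1
G(17) = mex{0,0,0} = 1
G(18) = mex{1,0,0} = 2
G_C(18) = 2.
Combined Grundy value = 1 ⊕ 0 ⊕ 2 = 3.

3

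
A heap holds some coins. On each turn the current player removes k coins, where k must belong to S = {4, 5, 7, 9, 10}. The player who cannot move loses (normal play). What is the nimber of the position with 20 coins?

G(0) = 0
G(1) = mex{} = 0
G(2) = mex{} = 0
G(3) = mex{} = 0
G(4) = mex{0} = 1
G(5) = mex{0,0} = 1
G(6) = mex{0,0} = 1
G(7) = mex{0,0,0} = 1
G(8) = mex{1,0,0} = 2
G(9) = mex{1,1,0,0} = 2
G(10) = mex{1,1,0,0,0} = 2
G(11) = mex{1,1,1,0,0} = 2
G(12) = mex{2,1,1,0,0} = 3
G(13) = mex{2,2,1,1,0} = 3
G(14) = mex{2,2,1,1,1} = 0
G(15) = mex{2,2,2,1,1} = 0
G(16) = mex{3,2,2,1,1} = 0
G(17) = mex{3,3,2,2,1} = 0
G(18) = mex{0,3,2,2,2} = 1
G(19) = mex{0,0,3,2,2} = 1
G(20) = mex{0,0,3,2,2} = 1

1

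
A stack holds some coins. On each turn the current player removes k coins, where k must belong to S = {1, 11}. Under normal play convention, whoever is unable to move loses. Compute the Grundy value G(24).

0

n :  0  1  2  3  4  5  6  7  8  9 10 11 12 13 14 15 16 17 18 19 20 21 22 23 24
G :  0  1  0  1  0  1  0  1  0  1  0  1  0  1  0  1  0  1  0  1  0  1  0  1  0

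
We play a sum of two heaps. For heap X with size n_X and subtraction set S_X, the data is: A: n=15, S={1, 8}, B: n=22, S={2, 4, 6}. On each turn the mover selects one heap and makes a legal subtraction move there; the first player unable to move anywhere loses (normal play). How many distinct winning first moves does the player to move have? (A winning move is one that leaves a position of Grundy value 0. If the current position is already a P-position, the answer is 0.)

1

Heap A, S = {1, 8}:
n :  0  1  2  3  4  5  6  7  8  9 10 11 12 13 14 15
G :  0  1  0  1  0  1  0  1  2  0  1  0  1  0  1  0
G_A(15) = 0.
Heap B, S = {2, 4, 6}:
n :  0  1  2  3  4  5  6  7  8  9 10 11 12 13 14 15 16 17 18 19 20 21 22
G :  0  0  1  1  2  2  3  3  0  0  1  1  2  2  3  3  0  0  1  1  2  2  3
G_B(22) = 3.
Combined Grundy value = 0 ⊕ 3 = 3.
A winning move leaves total XOR = 0, i.e. changes one component's Grundy value g to g ⊕ X where X is the current total.
Heap A: need g' = 0⊕3 = 3. Options: 15−1→G=1, 15−8→G=1. Hits: 0.
Heap B: need g' = 3⊕3 = 0. Options: 22−2→G=2, 22−4→G=1, 22−6→G=0. Hits: 1.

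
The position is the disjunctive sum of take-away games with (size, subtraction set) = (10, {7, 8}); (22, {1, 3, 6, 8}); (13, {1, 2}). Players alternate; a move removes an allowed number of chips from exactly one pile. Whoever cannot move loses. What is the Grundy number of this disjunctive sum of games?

Pile A, S = {7, 8}:
G(0) = 0
G(1) = mex{} = 0
G(2) = mex{} = 0
G(3) = mex{} = 0
G(4) = mex{} = 0
G(5) = mex{} = 0
G(6) = mex{} = 0
G(7) = mex{0} = 1
G(8) = mex{0,0} = 1
G(9) = mex{0,0} = 1
G(10) = mex{0,0} = 1
G_A(10) = 1.
Pile B, S = {1, 3, 6, 8}:
n :  0  1  2  3  4  5  6  7  8  9 10 11 12 13 14 15 16 17 18 19 20 21 22
G :  0  1  0  1  0  1  2  3  2  0  1  0  1  0  1  2  3  2  0  1  0  1  0
G_B(22) = 0.
Pile C, S = {1, 2}:
G(0) = 0
G(1) = mex{0} = 1
G(2) = mex{1,0} = 2
G(3) = mex{2,1} = 0
G(4) = mex{0,2} = 1
G(5) = mex{1,0} = 2
G(6) = mex{2,1} = 0
G(7) = mex{0,2} = 1
G(8) = mex{1,0} = 2
G(9) = mex{2,1} = 0
G(10) = mex{0,2} = 1
G(11) = mex{1,0} = 2
G(12) = mex{2,1} = 0
G(13) = mex{0,2} = 1
G_C(13) = 1.
Combined Grundy value = 1 ⊕ 0 ⊕ 1 = 0.

0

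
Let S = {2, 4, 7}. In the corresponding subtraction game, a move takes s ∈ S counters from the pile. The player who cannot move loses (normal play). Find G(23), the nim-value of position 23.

n :  0  1  2  3  4  5  6  7  8  9 10 11 12 13 14 15 16 17 18 19 20 21 22 23
G :  0  0  1  1  2  2  0  3  1  0  2  1  0  2  1  0  2  1  0  2  1  0  2  1

1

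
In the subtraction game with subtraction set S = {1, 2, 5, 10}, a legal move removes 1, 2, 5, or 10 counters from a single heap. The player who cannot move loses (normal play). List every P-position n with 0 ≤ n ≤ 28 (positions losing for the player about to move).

0, 3, 6, 9, 12, 15, 18, 21, 24, 27

n :  0  1  2  3  4  5  6  7  8  9 10 11 12 13 14 15 16 17 18 19 20 21 22 23 24 25 26 27 28
G :  0  1  2  0  1  2  0  1  2  0  1  2  0  1  2  0  1  2  0  1  2  0  1  2  0  1  2  0  1
P-positions are exactly the n with G(n) = 0.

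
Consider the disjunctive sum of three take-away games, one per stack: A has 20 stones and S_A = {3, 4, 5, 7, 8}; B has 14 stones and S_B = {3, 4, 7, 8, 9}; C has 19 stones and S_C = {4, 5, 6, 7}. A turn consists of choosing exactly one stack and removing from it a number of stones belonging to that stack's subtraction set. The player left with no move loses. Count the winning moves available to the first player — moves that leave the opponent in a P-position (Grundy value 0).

Stack A, S = {3, 4, 5, 7, 8}:
G(0) = 0
G(1) = mex{} = 0
G(2) = mex{} = 0
G(3) = mex{0} = 1
G(4) = mex{0,0} = 1
G(5) = mex{0,0,0} = 1
G(6) = mex{1,0,0} = 2
G(7) = mex{1,1,0,0} = 2
G(8) = mex{1,1,1,0,0} = 2
G(9) = mex{2,1,1,0,0} = 3
G(10) = mex{2,2,1,1,0} = 3
G(11) = mex{2,2,2,1,1} = 0
G(12) = mex{3,2,2,1,1} = 0
G(13) = mex{3,3,2,2,1} = 0
G(14) = mex{0,3,3,2,2} = 1
G(15) = mex{0,0,3,2,2} = 1
G(16) = mex{0,0,0,3,2} = 1
G(17) = mex{1,0,0,3,3} = 2
G(18) = mex{1,1,0,0,3} = 2
G(19) = mex{1,1,1,0,0} = 2
G(20) = mex{2,1,1,0,0} = 3
G_A(20) = 3.
Stack B, S = {3, 4, 7, 8, 9}:
n :  0  1  2  3  4  5  6  7  8  9 10 11 12 13 14
G :  0  0  0  1  1  1  2  2  2  3  3  3  0  0  0
G_B(14) = 0.
Stack C, S = {4, 5, 6, 7}:
G(0) = 0
G(1) = mex{} = 0
G(2) = mex{} = 0
G(3) = mex{} = 0
G(4) = mex{0} = 1
G(5) = mex{0,0} = 1
G(6) = mex{0,0,0} = 1
G(7) = mex{0,0,0,0} = 1
G(8) = mex{1,0,0,0} = 2
G(9) = mex{1,1,0,0} = 2
G(10) = mex{1,1,1,0} = 2
G(11) = mex{1,1,1,1} = 0
G(12) = mex{2,1,1,1} = 0
G(13) = mex{2,2,1,1} = 0
G(14) = mex{2,2,2,1} = 0
G(15) = mex{0,2,2,2} = 1
G(16) = mex{0,0,2,2} = 1
G(17) = mex{0,0,0,2} = 1
G(18) = mex{0,0,0,0} = 1
G(19) = mex{1,0,0,0} = 2
G_C(19) = 2.
Combined Grundy value = 3 ⊕ 0 ⊕ 2 = 1.
A winning move leaves total XOR = 0, i.e. changes one component's Grundy value g to g ⊕ X where X is the current total.
Stack A: need g' = 3⊕1 = 2. Options: 20−3→G=2, 20−4→G=1, 20−5→G=1, 20−7→G=0, 20−8→G=0. Hits: 1.
Stack B: need g' = 0⊕1 = 1. Options: 14−3→G=3, 14−4→G=3, 14−7→G=2, 14−8→G=2, 14−9→G=1. Hits: 1.
Stack C: need g' = 2⊕1 = 3. Options: 19−4→G=1, 19−5→G=0, 19−6→G=0, 19−7→G=0. Hits: 0.

2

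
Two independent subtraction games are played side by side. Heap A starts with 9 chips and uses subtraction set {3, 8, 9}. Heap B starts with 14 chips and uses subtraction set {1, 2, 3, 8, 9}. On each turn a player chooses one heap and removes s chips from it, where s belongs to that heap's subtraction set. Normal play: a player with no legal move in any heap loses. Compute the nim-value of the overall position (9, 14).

1

Heap A, S = {3, 8, 9}:
G(0) = 0
G(1) = mex{} = 0
G(2) = mex{} = 0
G(3) = mex{0} = 1
G(4) = mex{0} = 1
G(5) = mex{0} = 1
G(6) = mex{1} = 0
G(7) = mex{1} = 0
G(8) = mex{1,0} = 2
G(9) = mex{0,0,0} = 1
G_A(9) = 1.
Heap B, S = {1, 2, 3, 8, 9}:
G(0) = 0
G(1) = mex{0} = 1
G(2) = mex{1,0} = 2
G(3) = mex{2,1,0} = 3
G(4) = mex{3,2,1} = 0
G(5) = mex{0,3,2} = 1
G(6) = mex{1,0,3} = 2
G(7) = mex{2,1,0} = 3
G(8) = mex{3,2,1,0} = 4
G(9) = mex{4,3,2,1,0} = 5
G(10) = mex{5,4,3,2,1} = 0
G(11) = mex{0,5,4,3,2} = 1
G(12) = mex{1,0,5,0,3} = 2
G(13) = mex{2,1,0,1,0} = 3
G(14) = mex{3,2,1,2,1} = 0
G_B(14) = 0.
Combined Grundy value = 1 ⊕ 0 = 1.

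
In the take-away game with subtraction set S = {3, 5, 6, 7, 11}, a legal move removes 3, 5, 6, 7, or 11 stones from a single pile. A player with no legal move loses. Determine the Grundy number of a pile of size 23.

G(0) = 0
G(1) = mex{} = 0
G(2) = mex{} = 0
G(3) = mex{0} = 1
G(4) = mex{0} = 1
G(5) = mex{0,0} = 1
G(6) = mex{1,0,0} = 2
G(7) = mex{1,0,0,0} = 2
G(8) = mex{1,1,0,0} = 2
G(9) = mex{2,1,1,0} = 3
G(10) = mex{2,1,1,1} = 0
G(11) = mex{2,2,1,1,0} = 3
G(12) = mex{3,2,2,1,0} = 4
G(13) = mex{0,2,2,2,0} = 1
G(14) = mex{3,3,2,2,1} = 0
G(15) = mex{4,0,3,2,1} = 5
G(16) = mex{1,3,0,3,1} = 2
G(17) = mex{0,4,3,0,2} = 1
G(18) = mex{5,1,4,3,2} = 0
G(19) = mex{2,0,1,4,2} = 3
G(20) = mex{1,5,0,1,3} = 2
G(21) = mex{0,2,5,0,0} = 1
G(22) = mex{3,1,2,5,3} = 0
G(23) = mex{2,0,1,2,4} = 3

3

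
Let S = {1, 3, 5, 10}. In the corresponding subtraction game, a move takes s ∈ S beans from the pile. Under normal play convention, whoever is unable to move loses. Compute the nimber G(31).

1

n :  0  1  2  3  4  5  6  7  8  9 10 11 12 13 14 15 16 17 18 19 20 21 22 23 24 25 26 27 28 29 30 31
G :  0  1  0  1  0  1  0  1  0  1  2  3  2  3  2  0  1  0  1  0  1  0  1  0  1  2  3  2  3  2  0  1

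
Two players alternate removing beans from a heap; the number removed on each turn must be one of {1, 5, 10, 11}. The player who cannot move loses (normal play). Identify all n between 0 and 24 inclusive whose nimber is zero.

0, 2, 4, 6, 8, 20, 22, 24

n :  0  1  2  3  4  5  6  7  8  9 10 11 12 13 14 15 16 17 18 19 20 21 22 23 24
G :  0  1  0  1  0  1  0  1  0  1  2  3  2  3  2  3  2  3  2  3  0  1  0  1  0
P-positions are exactly the n with G(n) = 0.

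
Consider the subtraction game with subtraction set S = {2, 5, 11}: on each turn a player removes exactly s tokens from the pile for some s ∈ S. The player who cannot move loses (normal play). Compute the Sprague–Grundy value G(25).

G(0) = 0
G(1) = mex{} = 0
G(2) = mex{0} = 1
G(3) = mex{0} = 1
G(4) = mex{1} = 0
G(5) = mex{1,0} = 2
G(6) = mex{0,0} = 1
G(7) = mex{2,1} = 0
G(8) = mex{1,1} = 0
G(9) = mex{0,0} = 1
G(10) = mex{0,2} = 1
G(11) = mex{1,1,0} = 2
G(12) = mex{1,0,0} = 2
G(13) = mex{2,0,1} = 3
G(14) = mex{2,1,1} = 0
G(15) = mex{3,1,0} = 2
G(16) = mex{0,2,2} = 1
G(17) = mex{2,2,1} = 0
G(18) = mex{1,3,0} = 2
G(19) = mex{0,0,0} = 1
G(20) = mex{2,2,1} = 0
G(21) = mex{1,1,1} = 0
G(22) = mex{0,0,2} = 1
G(23) = mex{0,2,2} = 1
G(24) = mex{1,1,3} = 0
G(25) = mex{1,0,0} = 2

2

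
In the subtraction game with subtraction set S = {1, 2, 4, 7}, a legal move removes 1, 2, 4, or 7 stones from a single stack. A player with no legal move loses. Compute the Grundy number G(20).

n :  0  1  2  3  4  5  6  7  8  9 10 11 12 13 14 15 16 17 18 19 20
G :  0  1  2  0  1  2  0  1  2  0  1  2  0  1  2  0  1  2  0  1  2

2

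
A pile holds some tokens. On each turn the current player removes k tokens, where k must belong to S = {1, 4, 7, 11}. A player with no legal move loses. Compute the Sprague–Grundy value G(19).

G(0) = 0
G(1) = mex{0} = 1
G(2) = mex{1} = 0
G(3) = mex{0} = 1
G(4) = mex{1,0} = 2
G(5) = mex{2,1} = 0
G(6) = mex{0,0} = 1
G(7) = mex{1,1,0} = 2
G(8) = mex{2,2,1} = 0
G(9) = mex{0,0,0} = 1
G(10) = mex{1,1,1} = 0
G(11) = mex{0,2,2,0} = 1
G(12) = mex{1,0,0,1} = 2
G(13) = mex{2,1,1,0} = 3
G(14) = mex{3,0,2,1} = 4
G(15) = mex{4,1,0,2} = 3
G(16) = mex{3,2,1,0} = 4
G(17) = mex{4,3,0,1} = 2
G(18) = mex{2,4,1,2} = 0
G(19) = mex{0,3,2,0} = 1

1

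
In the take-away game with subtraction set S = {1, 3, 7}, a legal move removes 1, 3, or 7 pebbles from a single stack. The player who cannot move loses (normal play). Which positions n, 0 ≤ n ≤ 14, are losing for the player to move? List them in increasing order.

n :  0  1  2  3  4  5  6  7  8  9 10 11 12 13 14
G :  0  1  0  1  0  1  0  1  0  1  0  1  0  1  0
P-positions are exactly the n with G(n) = 0.

0, 2, 4, 6, 8, 10, 12, 14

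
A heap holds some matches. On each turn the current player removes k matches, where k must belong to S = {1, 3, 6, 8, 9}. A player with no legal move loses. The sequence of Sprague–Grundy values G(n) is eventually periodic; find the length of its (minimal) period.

G(0) = 0
G(1) = mex{0} = 1
G(2) = mex{1} = 0
G(3) = mex{0,0} = 1
G(4) = mex{1,1} = 0
G(5) = mex{0,0} = 1
G(6) = mex{1,1,0} = 2
G(7) = mex{2,0,1} = 3
G(8) = mex{3,1,0,0} = 2
G(9) = mex{2,2,1,1,0} = 3
G(10) = mex{3,3,0,0,1} = 2
G(11) = mex{2,2,1,1,0} = 3
G(12) = mex{3,3,2,0,1} = 4
G(13) = mex{4,2,3,1,0} = 5
G(14) = mex{5,3,2,2,1} = 0
G(15) = mex{0,4,3,3,2} = 1
G(16) = mex{1,5,2,2,3} = 0
G(17) = mex{0,0,3,3,2} = 1
G(18) = mex{1,1,4,2,3} = 0
G(19) = mex{0,0,5,3,2} = 1
G(20) = mex{1,1,0,4,3} = 2
G(21) = mex{2,0,1,5,4} = 3
G(22) = mex{3,1,0,0,5} = 2
G(23) = mex{2,2,1,1,0} = 3
G(24) = mex{3,3,0,0,1} = 2
G(25) = mex{2,2,1,1,0} = 3
G(26) = mex{3,3,2,0,1} = 4
G(27) = mex{4,2,3,1,0} = 5
G(28) = mex{5,3,2,2,1} = 0
G(29) = mex{0,4,3,3,2} = 1
G(n+14) = G(n) holds for n = 0,…,8 (a full window of length max(S) = 9), so the sequence is purely periodic with period 14.

14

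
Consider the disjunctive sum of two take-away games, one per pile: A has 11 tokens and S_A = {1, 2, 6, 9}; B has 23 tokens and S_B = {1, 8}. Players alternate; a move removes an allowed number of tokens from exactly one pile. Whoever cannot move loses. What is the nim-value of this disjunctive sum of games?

0

Pile A, S = {1, 2, 6, 9}:
G(0) = 0
G(1) = mex{0} = 1
G(2) = mex{1,0} = 2
G(3) = mex{2,1} = 0
G(4) = mex{0,2} = 1
G(5) = mex{1,0} = 2
G(6) = mex{2,1,0} = 3
G(7) = mex{3,2,1} = 0
G(8) = mex{0,3,2} = 1
G(9) = mex{1,0,0,0} = 2
G(10) = mex{2,1,1,1} = 0
G(11) = mex{0,2,2,2} = 1
G_A(11) = 1.
Pile B, S = {1, 8}:
n :  0  1  2  3  4  5  6  7  8  9 10 11 12 13 14 15 16 17 18 19 20 21 22 23
G :  0  1  0  1  0  1  0  1  2  0  1  0  1  0  1  0  1  2  0  1  0  1  0  1
G_B(23) = 1.
Combined Grundy value = 1 ⊕ 1 = 0.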